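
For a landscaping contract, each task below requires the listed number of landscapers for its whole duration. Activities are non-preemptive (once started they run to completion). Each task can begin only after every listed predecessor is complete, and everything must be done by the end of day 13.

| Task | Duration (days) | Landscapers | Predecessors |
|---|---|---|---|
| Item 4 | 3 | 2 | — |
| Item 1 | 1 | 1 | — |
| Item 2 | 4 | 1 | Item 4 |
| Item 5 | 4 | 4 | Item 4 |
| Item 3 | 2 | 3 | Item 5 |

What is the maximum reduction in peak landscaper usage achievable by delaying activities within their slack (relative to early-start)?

Early-start peak: d1:3  d2:2  d3:2  d4:5  d5:5  d6:5  d7:5  d8:3  d9:3  d10:0  d11:0  d12:0  d13:0 ⇒ 5.
Leveled (Item 4@1, Item 1@1, Item 2@4, Item 5@8, Item 3@12): d1:3  d2:2  d3:2  d4:1  d5:1  d6:1  d7:1  d8:4  d9:4  d10:4  d11:4  d12:3  d13:3 ⇒ 4.
Reduction 5 − 4 = 1.

1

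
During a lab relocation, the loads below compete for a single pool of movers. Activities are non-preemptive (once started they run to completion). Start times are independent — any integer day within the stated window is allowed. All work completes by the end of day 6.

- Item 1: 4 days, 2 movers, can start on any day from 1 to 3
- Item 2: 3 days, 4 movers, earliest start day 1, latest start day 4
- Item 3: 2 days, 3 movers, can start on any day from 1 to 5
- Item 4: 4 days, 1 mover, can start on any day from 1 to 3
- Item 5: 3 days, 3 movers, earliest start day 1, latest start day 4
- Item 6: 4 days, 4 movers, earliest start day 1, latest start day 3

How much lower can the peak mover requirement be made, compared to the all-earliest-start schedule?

6

Early-start peak: d1:17  d2:17  d3:14  d4:7  d5:0  d6:0 ⇒ 17.
Leveled (Item 1@1, Item 2@1, Item 3@1, Item 4@1, Item 5@4, Item 6@3): d1:10  d2:10  d3:11  d4:10  d5:7  d6:7 ⇒ 11.
Reduction 17 − 11 = 6.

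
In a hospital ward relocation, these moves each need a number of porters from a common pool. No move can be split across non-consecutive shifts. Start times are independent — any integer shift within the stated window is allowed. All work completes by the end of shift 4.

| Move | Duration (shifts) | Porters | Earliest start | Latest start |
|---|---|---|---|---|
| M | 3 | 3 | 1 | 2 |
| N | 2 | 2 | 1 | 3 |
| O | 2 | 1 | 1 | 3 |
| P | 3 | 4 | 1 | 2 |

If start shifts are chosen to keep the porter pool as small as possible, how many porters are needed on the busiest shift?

Early-start (M@1, N@1, O@1, P@1) gives peak 10: s1:10  s2:10  s3:7  s4:0.
Shift O→3.
Schedule M@1, N@1, O@3, P@1: s1:9  s2:9  s3:8  s4:1 — peak 9.

9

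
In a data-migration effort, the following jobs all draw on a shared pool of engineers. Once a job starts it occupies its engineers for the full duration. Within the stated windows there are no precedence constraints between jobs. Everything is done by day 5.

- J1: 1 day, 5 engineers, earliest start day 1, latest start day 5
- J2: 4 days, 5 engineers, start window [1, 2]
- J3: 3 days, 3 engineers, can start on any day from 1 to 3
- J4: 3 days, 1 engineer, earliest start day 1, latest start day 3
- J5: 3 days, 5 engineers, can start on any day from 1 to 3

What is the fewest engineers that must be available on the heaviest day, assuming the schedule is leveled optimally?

14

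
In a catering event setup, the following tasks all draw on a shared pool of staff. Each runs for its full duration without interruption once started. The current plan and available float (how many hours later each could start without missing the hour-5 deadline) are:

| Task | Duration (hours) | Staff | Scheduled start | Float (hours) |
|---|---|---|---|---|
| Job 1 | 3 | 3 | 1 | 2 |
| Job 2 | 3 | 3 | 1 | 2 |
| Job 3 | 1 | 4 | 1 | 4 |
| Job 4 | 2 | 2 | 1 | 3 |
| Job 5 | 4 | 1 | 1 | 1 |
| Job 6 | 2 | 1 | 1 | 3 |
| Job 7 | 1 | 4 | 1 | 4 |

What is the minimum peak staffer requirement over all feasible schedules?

8

Early-start (Job 1@1, Job 2@1, Job 3@1, Job 4@1, Job 5@1, Job 6@1, Job 7@1) gives peak 18: h1:18  h2:10  h3:7  h4:1  h5:0.
Shift Job 3→4, Job 4→4, Job 7→5.
Schedule Job 1@1, Job 2@1, Job 3@4, Job 4@4, Job 5@1, Job 6@1, Job 7@5: h1:8  h2:8  h3:7  h4:7  h5:6 — peak 8.
Total staffer-hours = 36 over 5 hours ⇒ peak ≥ ⌈36/5⌉ = 8, so 8 is optimal.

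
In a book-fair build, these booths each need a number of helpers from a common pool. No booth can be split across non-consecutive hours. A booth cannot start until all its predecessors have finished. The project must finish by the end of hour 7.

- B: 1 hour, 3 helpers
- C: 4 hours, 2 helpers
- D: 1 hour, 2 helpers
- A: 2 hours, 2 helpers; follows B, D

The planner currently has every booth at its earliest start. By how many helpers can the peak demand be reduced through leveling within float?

3

Early-start peak: h1:7  h2:4  h3:4  h4:2  h5:0  h6:0  h7:0 ⇒ 7.
Leveled (B@1, C@2, D@2, A@3): h1:3  h2:4  h3:4  h4:4  h5:2  h6:0  h7:0 ⇒ 4.
Reduction 7 − 4 = 3.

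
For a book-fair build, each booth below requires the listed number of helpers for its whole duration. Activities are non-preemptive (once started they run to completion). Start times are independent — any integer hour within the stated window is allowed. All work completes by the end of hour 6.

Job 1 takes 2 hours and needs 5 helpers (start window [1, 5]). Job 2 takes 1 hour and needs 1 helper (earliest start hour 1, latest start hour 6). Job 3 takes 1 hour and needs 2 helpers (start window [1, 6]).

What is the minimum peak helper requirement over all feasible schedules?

Early-start (Job 1@1, Job 2@1, Job 3@1) gives peak 8: h1:8  h2:5  h3:0  h4:0  h5:0  h6:0.
Shift Job 2→3, Job 3→3.
Schedule Job 1@1, Job 2@3, Job 3@3: h1:5  h2:5  h3:3  h4:0  h5:0  h6:0 — peak 5.

5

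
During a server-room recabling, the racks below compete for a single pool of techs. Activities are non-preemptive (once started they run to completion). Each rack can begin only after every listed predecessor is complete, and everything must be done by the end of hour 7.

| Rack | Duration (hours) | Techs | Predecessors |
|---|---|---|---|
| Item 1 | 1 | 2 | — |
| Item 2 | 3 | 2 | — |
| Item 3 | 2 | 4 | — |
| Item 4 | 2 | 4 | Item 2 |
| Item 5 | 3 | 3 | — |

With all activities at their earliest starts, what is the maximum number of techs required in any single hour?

Early-start schedule: Item 1@1, Item 2@1, Item 3@1, Item 4@4, Item 5@1.
Load per hour: hour 1: 11, hour 2: 9, hour 3: 5, hour 4: 4, hour 5: 4, hour 6: 0, hour 7: 0.
Peak is 11.

11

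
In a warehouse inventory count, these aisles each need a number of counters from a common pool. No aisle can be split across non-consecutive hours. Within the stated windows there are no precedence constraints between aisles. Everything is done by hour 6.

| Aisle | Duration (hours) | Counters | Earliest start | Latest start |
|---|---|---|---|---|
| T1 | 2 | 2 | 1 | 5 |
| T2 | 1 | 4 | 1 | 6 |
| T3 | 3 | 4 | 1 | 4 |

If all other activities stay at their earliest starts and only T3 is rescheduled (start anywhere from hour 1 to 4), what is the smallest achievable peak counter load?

T3@1: h1:10  h2:6  h3:4  h4:0  h5:0  h6:0 → peak 10
T3@2: h1:6  h2:6  h3:4  h4:4  h5:0  h6:0 → peak 6
T3@3: h1:6  h2:2  h3:4  h4:4  h5:4  h6:0 → peak 6
T3@4: h1:6  h2:2  h3:0  h4:4  h5:4  h6:4 → peak 6
Best is T3@2, peak 6.

6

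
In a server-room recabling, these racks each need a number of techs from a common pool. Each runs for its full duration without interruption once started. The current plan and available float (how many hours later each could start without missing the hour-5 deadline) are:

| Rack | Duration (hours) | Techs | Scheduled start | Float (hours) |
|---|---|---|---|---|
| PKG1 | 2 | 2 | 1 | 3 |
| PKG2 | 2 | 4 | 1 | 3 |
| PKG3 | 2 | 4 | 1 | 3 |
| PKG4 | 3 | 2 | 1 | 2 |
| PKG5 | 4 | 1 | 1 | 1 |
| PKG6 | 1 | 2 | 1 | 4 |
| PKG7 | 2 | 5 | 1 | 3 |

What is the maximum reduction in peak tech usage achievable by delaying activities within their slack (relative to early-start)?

10

Early-start peak: h1:20  h2:18  h3:3  h4:1  h5:0 ⇒ 20.
Leveled (PKG1@1, PKG2@1, PKG3@3, PKG4@1, PKG5@1, PKG6@3, PKG7@4): h1:9  h2:9  h3:9  h4:10  h5:5 ⇒ 10.
Reduction 20 − 10 = 10.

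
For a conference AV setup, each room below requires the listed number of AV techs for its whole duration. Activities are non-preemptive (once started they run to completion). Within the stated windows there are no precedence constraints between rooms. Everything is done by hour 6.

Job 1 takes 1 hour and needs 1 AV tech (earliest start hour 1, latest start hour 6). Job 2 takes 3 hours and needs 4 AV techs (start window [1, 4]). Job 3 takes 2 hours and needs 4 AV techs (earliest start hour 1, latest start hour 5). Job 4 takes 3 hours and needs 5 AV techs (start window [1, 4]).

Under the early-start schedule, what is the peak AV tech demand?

Early-start schedule: Job 1@1, Job 2@1, Job 3@1, Job 4@1.
Load per hour: hour 1: 14, hour 2: 13, hour 3: 9, hour 4: 0, hour 5: 0, hour 6: 0.
Peak is 14.

14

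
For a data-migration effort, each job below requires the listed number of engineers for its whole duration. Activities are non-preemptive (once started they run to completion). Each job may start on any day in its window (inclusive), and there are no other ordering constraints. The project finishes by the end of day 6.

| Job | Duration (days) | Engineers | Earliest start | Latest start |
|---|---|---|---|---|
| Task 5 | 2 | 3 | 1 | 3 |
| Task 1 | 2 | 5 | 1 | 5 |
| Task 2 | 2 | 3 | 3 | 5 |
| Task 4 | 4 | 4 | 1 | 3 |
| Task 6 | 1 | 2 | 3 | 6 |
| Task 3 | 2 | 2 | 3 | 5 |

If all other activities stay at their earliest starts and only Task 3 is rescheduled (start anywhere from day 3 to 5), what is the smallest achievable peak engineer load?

Task 3@3: d1:12  d2:12  d3:11  d4:9  d5:0  d6:0 → peak 12
Task 3@4: d1:12  d2:12  d3:9  d4:9  d5:2  d6:0 → peak 12
Task 3@5: d1:12  d2:12  d3:9  d4:7  d5:2  d6:2 → peak 12
Best is Task 3@3, peak 12.

12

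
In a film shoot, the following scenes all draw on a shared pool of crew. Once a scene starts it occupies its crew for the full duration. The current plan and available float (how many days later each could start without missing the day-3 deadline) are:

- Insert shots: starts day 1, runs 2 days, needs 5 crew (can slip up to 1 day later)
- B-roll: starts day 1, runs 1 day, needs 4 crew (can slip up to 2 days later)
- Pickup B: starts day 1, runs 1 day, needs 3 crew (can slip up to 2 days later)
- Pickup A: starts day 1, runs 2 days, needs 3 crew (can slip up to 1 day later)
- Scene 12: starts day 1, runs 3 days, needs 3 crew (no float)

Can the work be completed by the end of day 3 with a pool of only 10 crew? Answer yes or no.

no

Total crew member-days = 32; over 3 days the average is 32/3 > 10, so some day must exceed 10.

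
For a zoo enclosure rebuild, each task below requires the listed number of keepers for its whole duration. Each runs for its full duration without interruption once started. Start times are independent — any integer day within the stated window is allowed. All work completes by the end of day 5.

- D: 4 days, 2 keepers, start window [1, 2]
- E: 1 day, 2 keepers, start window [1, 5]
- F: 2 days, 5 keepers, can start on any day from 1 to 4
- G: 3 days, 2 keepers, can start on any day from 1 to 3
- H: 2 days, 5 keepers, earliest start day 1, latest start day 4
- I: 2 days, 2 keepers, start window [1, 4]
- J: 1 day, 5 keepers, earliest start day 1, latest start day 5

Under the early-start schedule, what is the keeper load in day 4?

2

At early start, day 4 has: D.
Demand: 2 = 2.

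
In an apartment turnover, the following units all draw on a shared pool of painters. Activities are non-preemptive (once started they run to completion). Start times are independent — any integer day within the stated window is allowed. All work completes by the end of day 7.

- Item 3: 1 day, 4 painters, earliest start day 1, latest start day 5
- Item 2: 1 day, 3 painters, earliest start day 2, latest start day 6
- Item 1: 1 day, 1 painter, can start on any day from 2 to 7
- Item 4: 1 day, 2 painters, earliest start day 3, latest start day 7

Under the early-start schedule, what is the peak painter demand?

Early-start schedule: Item 3@1, Item 2@2, Item 1@2, Item 4@3.
Load per day: day 1: 4, day 2: 4, day 3: 2, day 4: 0, day 5: 0, day 6: 0, day 7: 0.
Peak is 4.

4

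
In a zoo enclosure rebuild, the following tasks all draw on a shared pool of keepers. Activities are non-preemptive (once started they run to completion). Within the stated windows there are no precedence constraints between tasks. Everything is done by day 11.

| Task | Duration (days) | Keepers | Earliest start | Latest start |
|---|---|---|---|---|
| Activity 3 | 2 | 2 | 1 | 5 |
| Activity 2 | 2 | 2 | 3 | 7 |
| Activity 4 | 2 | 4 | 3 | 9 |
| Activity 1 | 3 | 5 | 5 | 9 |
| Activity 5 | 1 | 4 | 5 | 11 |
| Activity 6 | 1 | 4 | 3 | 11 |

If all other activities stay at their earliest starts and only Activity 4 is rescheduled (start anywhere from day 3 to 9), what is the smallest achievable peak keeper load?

9

Activity 4@3: d1:2  d2:2  d3:10  d4:6  d5:9  d6:5  d7:5  d8:0  d9:0  d10:0  d11:0 → peak 10
Activity 4@4: d1:2  d2:2  d3:6  d4:6  d5:13  d6:5  d7:5  d8:0  d9:0  d10:0  d11:0 → peak 13
Activity 4@5: d1:2  d2:2  d3:6  d4:2  d5:13  d6:9  d7:5  d8:0  d9:0  d10:0  d11:0 → peak 13
Activity 4@6: d1:2  d2:2  d3:6  d4:2  d5:9  d6:9  d7:9  d8:0  d9:0  d10:0  d11:0 → peak 9
Activity 4@7: d1:2  d2:2  d3:6  d4:2  d5:9  d6:5  d7:9  d8:4  d9:0  d10:0  d11:0 → peak 9
Activity 4@8: d1:2  d2:2  d3:6  d4:2  d5:9  d6:5  d7:5  d8:4  d9:4  d10:0  d11:0 → peak 9
Activity 4@9: d1:2  d2:2  d3:6  d4:2  d5:9  d6:5  d7:5  d8:0  d9:4  d10:4  d11:0 → peak 9
Best is Activity 4@6, peak 9.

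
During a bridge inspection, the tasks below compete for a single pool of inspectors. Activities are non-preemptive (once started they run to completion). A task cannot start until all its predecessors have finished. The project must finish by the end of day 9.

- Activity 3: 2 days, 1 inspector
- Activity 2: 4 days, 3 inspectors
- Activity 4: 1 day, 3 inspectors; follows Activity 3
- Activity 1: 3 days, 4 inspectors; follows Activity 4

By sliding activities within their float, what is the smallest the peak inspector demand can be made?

Early-start (Activity 3@1, Activity 2@1, Activity 4@3, Activity 1@4) gives peak 7: d1:4  d2:4  d3:6  d4:7  d5:4  d6:4  d7:0  d8:0  d9:0.
Shift Activity 4→5, Activity 1→6.
Schedule Activity 3@1, Activity 2@1, Activity 4@5, Activity 1@6: d1:4  d2:4  d3:3  d4:3  d5:3  d6:4  d7:4  d8:4  d9:0 — peak 4.
Total inspector-days = 29 over 9 days ⇒ peak ≥ ⌈29/9⌉ = 4, so 4 is optimal.

4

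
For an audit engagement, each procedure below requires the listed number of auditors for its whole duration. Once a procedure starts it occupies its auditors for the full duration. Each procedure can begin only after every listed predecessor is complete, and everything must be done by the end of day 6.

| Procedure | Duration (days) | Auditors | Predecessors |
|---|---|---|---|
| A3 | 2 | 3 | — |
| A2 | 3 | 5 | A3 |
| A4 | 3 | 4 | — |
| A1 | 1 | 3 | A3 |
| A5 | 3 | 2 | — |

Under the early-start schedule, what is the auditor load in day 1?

At early start, day 1 has: A3, A4, A5.
Demand: 3 + 4 + 2 = 9.

9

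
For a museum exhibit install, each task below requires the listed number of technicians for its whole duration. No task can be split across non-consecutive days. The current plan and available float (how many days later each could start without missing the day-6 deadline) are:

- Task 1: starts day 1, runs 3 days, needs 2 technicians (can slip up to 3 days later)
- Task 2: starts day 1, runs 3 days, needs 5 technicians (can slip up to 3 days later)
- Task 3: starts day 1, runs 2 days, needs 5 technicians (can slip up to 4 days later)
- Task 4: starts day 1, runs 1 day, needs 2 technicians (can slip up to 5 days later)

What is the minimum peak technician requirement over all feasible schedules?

7

Early-start (Task 1@1, Task 2@1, Task 3@1, Task 4@1) gives peak 14: d1:14  d2:12  d3:7  d4:0  d5:0  d6:0.
Shift Task 3→4, Task 4→4.
Schedule Task 1@1, Task 2@1, Task 3@4, Task 4@4: d1:7  d2:7  d3:7  d4:7  d5:5  d6:0 — peak 7.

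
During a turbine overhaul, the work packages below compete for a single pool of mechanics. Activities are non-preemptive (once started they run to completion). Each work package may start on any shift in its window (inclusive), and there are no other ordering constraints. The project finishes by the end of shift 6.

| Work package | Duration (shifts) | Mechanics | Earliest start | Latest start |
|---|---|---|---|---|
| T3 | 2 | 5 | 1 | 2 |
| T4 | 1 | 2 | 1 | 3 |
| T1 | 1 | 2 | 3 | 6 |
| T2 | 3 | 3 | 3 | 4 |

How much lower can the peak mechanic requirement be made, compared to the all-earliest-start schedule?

2

Early-start peak: s1:7  s2:5  s3:5  s4:3  s5:3  s6:0 ⇒ 7.
Leveled (T3@1, T4@3, T1@3, T2@4): s1:5  s2:5  s3:4  s4:3  s5:3  s6:3 ⇒ 5.
Reduction 7 − 5 = 2.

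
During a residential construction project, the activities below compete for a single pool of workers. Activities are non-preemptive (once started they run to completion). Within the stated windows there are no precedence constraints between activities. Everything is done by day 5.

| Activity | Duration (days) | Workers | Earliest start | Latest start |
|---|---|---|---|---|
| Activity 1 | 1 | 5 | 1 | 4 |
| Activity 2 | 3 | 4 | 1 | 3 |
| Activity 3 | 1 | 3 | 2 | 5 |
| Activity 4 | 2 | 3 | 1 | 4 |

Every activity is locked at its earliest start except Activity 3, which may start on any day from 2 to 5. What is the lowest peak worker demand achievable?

Activity 3@2: d1:12  d2:10  d3:4  d4:0  d5:0 → peak 12
Activity 3@3: d1:12  d2:7  d3:7  d4:0  d5:0 → peak 12
Activity 3@4: d1:12  d2:7  d3:4  d4:3  d5:0 → peak 12
Activity 3@5: d1:12  d2:7  d3:4  d4:0  d5:3 → peak 12
Best is Activity 3@2, peak 12.

12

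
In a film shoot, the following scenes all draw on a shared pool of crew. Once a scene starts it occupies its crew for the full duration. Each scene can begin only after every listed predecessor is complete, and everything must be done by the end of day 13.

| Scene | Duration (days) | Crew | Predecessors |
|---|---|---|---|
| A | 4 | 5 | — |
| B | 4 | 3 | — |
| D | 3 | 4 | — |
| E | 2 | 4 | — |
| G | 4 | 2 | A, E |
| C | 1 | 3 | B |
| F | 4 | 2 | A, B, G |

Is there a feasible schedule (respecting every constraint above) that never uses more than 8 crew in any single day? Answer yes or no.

no

The minimum achievable peak is 9; 8 < 9, so no feasible schedule stays within the cap.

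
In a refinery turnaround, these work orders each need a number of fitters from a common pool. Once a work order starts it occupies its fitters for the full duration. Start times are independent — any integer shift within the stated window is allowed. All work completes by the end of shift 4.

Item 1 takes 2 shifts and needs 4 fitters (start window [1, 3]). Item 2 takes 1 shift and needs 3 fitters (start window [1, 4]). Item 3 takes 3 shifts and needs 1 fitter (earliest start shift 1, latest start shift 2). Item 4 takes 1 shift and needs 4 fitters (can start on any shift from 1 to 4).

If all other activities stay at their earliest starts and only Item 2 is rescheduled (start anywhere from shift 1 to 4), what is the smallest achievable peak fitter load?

9

Item 2@1: s1:12  s2:5  s3:1  s4:0 → peak 12
Item 2@2: s1:9  s2:8  s3:1  s4:0 → peak 9
Item 2@3: s1:9  s2:5  s3:4  s4:0 → peak 9
Item 2@4: s1:9  s2:5  s3:1  s4:3 → peak 9
Best is Item 2@2, peak 9.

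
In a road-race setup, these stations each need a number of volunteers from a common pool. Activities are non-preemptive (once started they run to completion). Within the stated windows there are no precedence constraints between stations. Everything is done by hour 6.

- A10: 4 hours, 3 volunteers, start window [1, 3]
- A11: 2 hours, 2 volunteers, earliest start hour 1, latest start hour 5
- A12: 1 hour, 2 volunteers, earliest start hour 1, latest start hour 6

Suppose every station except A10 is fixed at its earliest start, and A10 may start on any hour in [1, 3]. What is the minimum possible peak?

4

A10@1: h1:7  h2:5  h3:3  h4:3  h5:0  h6:0 → peak 7
A10@2: h1:4  h2:5  h3:3  h4:3  h5:3  h6:0 → peak 5
A10@3: h1:4  h2:2  h3:3  h4:3  h5:3  h6:3 → peak 4
Best is A10@3, peak 4.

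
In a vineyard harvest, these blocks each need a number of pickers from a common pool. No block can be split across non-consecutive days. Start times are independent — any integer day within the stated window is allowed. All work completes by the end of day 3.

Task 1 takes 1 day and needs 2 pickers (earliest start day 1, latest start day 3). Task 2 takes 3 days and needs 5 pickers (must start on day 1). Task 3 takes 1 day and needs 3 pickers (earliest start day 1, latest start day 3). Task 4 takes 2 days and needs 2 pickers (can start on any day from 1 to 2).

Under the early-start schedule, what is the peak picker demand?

Early-start schedule: Task 1@1, Task 2@1, Task 3@1, Task 4@1.
Load per day: day 1: 12, day 2: 7, day 3: 5.
Peak is 12.

12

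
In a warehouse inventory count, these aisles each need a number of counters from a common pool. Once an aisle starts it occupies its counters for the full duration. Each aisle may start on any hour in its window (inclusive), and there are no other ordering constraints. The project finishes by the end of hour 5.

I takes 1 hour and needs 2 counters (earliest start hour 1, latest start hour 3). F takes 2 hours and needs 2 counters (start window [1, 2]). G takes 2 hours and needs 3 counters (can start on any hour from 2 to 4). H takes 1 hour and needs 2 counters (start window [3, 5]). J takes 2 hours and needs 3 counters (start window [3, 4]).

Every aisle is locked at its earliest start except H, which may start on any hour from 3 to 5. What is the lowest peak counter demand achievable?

H@3: h1:4  h2:5  h3:8  h4:3  h5:0 → peak 8
H@4: h1:4  h2:5  h3:6  h4:5  h5:0 → peak 6
H@5: h1:4  h2:5  h3:6  h4:3  h5:2 → peak 6
Best is H@4, peak 6.

6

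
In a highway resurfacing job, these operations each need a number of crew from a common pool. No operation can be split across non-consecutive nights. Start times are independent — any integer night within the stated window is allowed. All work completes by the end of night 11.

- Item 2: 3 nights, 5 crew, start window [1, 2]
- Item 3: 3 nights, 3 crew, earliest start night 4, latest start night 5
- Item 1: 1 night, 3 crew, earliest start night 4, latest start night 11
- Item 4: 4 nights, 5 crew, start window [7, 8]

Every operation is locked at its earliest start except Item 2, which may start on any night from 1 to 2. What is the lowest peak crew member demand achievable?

Item 2@1: n1:5  n2:5  n3:5  n4:6  n5:3  n6:3  n7:5  n8:5  n9:5  n10:5  n11:0 → peak 6
Item 2@2: n1:0  n2:5  n3:5  n4:11  n5:3  n6:3  n7:5  n8:5  n9:5  n10:5  n11:0 → peak 11
Best is Item 2@1, peak 6.

6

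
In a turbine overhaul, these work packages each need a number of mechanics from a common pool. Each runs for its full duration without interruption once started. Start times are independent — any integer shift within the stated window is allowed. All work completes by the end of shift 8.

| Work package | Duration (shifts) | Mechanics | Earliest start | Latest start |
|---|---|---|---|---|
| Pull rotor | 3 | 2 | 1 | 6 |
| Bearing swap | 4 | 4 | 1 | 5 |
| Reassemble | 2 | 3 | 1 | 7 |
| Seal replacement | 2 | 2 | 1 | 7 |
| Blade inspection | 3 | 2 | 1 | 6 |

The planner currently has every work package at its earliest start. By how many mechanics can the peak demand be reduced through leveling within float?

7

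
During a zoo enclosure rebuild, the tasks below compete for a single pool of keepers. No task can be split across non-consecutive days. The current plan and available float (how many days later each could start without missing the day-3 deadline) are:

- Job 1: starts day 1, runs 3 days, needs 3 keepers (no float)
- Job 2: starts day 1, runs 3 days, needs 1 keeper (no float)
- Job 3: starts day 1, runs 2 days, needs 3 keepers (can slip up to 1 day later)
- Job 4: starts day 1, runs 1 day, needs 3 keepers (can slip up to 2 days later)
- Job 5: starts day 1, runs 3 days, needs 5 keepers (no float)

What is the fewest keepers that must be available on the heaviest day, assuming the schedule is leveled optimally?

12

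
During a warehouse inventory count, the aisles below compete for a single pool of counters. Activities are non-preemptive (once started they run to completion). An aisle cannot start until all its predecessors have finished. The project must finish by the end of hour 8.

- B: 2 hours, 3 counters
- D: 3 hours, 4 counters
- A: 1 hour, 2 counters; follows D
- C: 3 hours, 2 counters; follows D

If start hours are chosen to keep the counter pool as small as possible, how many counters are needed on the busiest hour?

Early-start (B@1, D@1, A@4, C@4) gives peak 7: h1:7  h2:7  h3:4  h4:4  h5:2  h6:2  h7:0  h8:0.
Shift D→3, A→6, C→6.
Schedule B@1, D@3, A@6, C@6: h1:3  h2:3  h3:4  h4:4  h5:4  h6:4  h7:2  h8:2 — peak 4.
Total counter-hours = 26 over 8 hours ⇒ peak ≥ ⌈26/8⌉ = 4, so 4 is optimal.

4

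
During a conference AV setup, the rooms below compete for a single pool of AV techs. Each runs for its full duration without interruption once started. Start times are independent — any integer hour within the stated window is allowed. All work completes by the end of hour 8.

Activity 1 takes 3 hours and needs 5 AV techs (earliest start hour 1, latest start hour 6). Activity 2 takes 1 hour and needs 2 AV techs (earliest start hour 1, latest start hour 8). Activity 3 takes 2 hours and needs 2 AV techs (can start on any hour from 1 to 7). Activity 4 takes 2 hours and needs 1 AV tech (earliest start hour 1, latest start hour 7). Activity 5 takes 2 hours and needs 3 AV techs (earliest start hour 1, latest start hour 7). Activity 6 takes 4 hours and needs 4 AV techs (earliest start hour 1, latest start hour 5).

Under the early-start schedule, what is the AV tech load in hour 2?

At early start, hour 2 has: Activity 1, Activity 3, Activity 4, Activity 5, Activity 6.
Demand: 5 + 2 + 1 + 3 + 4 = 15.

15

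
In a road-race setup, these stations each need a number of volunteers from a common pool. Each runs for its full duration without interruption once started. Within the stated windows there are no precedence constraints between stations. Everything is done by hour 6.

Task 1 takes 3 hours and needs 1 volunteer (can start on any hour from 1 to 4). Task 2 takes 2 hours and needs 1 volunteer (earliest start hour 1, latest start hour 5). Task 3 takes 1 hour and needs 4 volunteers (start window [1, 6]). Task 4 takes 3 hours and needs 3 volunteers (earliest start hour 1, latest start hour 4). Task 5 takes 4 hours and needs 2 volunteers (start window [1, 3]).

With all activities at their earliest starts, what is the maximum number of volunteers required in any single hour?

Early-start schedule: Task 1@1, Task 2@1, Task 3@1, Task 4@1, Task 5@1.
Load per hour: hour 1: 11, hour 2: 7, hour 3: 6, hour 4: 2, hour 5: 0, hour 6: 0.
Peak is 11.

11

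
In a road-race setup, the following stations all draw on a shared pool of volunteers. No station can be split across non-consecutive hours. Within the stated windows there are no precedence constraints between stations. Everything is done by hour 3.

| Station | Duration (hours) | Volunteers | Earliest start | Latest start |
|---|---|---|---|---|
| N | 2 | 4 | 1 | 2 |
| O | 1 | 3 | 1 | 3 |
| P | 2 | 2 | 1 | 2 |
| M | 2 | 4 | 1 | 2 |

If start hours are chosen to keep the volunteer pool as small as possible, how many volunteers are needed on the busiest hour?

Early-start (N@1, O@1, P@1, M@1) gives peak 13: h1:13  h2:10  h3:0.
Shift M→2.
Schedule N@1, O@1, P@1, M@2: h1:9  h2:10  h3:4 — peak 10.
No arrangement of the 24 feasible schedules does better.

10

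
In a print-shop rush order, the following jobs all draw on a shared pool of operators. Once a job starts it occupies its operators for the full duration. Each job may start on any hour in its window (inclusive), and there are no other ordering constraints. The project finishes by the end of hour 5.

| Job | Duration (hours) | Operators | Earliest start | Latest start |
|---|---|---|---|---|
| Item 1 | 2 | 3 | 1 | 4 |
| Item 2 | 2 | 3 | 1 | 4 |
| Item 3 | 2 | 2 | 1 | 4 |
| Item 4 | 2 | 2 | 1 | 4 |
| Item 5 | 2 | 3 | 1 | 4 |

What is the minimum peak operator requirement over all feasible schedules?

7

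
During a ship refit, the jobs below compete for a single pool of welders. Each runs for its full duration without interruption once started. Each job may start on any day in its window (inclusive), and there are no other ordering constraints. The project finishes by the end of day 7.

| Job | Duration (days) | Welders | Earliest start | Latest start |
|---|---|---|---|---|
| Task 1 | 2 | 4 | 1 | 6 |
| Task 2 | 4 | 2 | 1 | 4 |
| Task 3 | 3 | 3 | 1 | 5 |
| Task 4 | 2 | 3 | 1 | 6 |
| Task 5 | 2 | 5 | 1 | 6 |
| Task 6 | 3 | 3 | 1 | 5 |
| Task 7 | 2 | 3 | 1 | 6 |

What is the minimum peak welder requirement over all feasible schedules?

9

Early-start (Task 1@1, Task 2@1, Task 3@1, Task 4@1, Task 5@1, Task 6@1, Task 7@1) gives peak 23: d1:23  d2:23  d3:8  d4:2  d5:0  d6:0  d7:0.
Shift Task 4→3, Task 5→6, Task 6→5, Task 7→4.
Schedule Task 1@1, Task 2@1, Task 3@1, Task 4@3, Task 5@6, Task 6@5, Task 7@4: d1:9  d2:9  d3:8  d4:8  d5:6  d6:8  d7:8 — peak 9.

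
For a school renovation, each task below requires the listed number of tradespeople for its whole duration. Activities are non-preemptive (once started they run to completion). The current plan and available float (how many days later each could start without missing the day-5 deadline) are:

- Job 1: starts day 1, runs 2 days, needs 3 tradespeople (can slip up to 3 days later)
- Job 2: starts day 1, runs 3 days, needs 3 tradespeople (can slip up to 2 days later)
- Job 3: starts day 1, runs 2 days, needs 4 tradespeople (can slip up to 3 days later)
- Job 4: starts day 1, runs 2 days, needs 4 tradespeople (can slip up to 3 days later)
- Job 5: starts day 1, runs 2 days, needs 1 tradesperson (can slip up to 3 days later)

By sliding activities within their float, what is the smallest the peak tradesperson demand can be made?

Early-start (Job 1@1, Job 2@1, Job 3@1, Job 4@1, Job 5@1) gives peak 15: d1:15  d2:15  d3:3  d4:0  d5:0.
Shift Job 3→3, Job 4→4.
Schedule Job 1@1, Job 2@1, Job 3@3, Job 4@4, Job 5@1: d1:7  d2:7  d3:7  d4:8  d5:4 — peak 8.

8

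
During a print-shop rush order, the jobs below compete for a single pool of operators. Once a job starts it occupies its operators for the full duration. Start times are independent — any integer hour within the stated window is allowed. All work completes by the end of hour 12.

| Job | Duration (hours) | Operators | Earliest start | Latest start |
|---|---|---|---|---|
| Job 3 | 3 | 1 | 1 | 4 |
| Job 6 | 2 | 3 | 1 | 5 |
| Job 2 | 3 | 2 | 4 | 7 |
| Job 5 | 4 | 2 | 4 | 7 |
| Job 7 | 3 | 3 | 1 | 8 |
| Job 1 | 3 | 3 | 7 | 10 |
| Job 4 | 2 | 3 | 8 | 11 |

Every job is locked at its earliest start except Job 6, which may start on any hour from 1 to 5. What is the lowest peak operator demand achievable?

7

Job 6@1: h1:7  h2:7  h3:4  h4:4  h5:4  h6:4  h7:5  h8:6  h9:6  h10:0  h11:0  h12:0 → peak 7
Job 6@2: h1:4  h2:7  h3:7  h4:4  h5:4  h6:4  h7:5  h8:6  h9:6  h10:0  h11:0  h12:0 → peak 7
Job 6@3: h1:4  h2:4  h3:7  h4:7  h5:4  h6:4  h7:5  h8:6  h9:6  h10:0  h11:0  h12:0 → peak 7
Job 6@4: h1:4  h2:4  h3:4  h4:7  h5:7  h6:4  h7:5  h8:6  h9:6  h10:0  h11:0  h12:0 → peak 7
Job 6@5: h1:4  h2:4  h3:4  h4:4  h5:7  h6:7  h7:5  h8:6  h9:6  h10:0  h11:0  h12:0 → peak 7
Best is Job 6@1, peak 7.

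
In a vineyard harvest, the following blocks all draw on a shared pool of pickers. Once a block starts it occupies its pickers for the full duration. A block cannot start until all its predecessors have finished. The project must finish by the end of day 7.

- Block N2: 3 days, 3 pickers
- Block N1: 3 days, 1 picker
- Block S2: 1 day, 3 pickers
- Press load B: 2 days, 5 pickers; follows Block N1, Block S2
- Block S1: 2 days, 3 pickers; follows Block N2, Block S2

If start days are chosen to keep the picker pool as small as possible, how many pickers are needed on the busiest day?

6

Early-start (Block N2@1, Block N1@1, Block S2@1, Press load B@4, Block S1@4) gives peak 8: d1:7  d2:4  d3:4  d4:8  d5:8  d6:0  d7:0.
Shift Block N1→2, Press load B→6.
Schedule Block N2@1, Block N1@2, Block S2@1, Press load B@6, Block S1@4: d1:6  d2:4  d3:4  d4:4  d5:3  d6:5  d7:5 — peak 6.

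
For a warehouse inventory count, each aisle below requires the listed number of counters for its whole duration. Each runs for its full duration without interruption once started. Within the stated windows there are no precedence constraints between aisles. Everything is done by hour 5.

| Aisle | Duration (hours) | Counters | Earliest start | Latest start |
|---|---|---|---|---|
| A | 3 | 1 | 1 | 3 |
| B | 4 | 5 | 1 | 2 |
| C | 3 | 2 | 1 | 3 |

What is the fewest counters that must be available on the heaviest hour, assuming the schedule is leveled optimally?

8

Schedule A@1, B@1, C@1: h1:8  h2:8  h3:8  h4:5  h5:0 — peak 8.
No arrangement of the 18 feasible schedules does better.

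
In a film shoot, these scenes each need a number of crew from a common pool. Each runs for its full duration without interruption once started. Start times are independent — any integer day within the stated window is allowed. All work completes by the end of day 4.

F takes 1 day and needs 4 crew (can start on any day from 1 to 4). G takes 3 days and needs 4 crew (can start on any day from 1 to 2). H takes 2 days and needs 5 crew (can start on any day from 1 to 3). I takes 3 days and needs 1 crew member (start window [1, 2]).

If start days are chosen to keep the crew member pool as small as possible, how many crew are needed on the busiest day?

Early-start (F@1, G@1, H@1, I@1) gives peak 14: d1:14  d2:10  d3:5  d4:0.
Shift H→2.
Schedule F@1, G@1, H@2, I@1: d1:9  d2:10  d3:10  d4:0 — peak 10.

10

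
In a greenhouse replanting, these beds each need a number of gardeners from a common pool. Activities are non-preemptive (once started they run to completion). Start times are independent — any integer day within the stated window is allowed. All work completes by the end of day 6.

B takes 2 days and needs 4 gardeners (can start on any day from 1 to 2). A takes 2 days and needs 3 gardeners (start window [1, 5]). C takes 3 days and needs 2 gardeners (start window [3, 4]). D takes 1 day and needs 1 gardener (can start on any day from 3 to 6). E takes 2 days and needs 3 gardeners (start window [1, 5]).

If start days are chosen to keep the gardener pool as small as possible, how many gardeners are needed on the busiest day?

5

Early-start (B@1, A@1, C@3, D@3, E@1) gives peak 10: d1:10  d2:10  d3:3  d4:2  d5:2  d6:0.
Shift A→3, D→6, E→5.
Schedule B@1, A@3, C@3, D@6, E@5: d1:4  d2:4  d3:5  d4:5  d5:5  d6:4 — peak 5.
Total gardener-days = 27 over 6 days ⇒ peak ≥ ⌈27/6⌉ = 5, so 5 is optimal.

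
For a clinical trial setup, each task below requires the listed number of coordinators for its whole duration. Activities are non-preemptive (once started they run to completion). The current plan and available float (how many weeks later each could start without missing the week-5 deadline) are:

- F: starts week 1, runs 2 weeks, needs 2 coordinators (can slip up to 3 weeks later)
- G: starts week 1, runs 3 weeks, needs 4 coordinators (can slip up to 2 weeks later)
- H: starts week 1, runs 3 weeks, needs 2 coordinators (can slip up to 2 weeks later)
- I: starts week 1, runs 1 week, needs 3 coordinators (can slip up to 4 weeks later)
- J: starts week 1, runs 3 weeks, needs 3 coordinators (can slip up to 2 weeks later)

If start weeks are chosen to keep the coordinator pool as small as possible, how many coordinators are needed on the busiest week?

Early-start (F@1, G@1, H@1, I@1, J@1) gives peak 14: w1:14  w2:11  w3:9  w4:0  w5:0.
Shift I→4, J→3.
Schedule F@1, G@1, H@1, I@4, J@3: w1:8  w2:8  w3:9  w4:6  w5:3 — peak 9.

9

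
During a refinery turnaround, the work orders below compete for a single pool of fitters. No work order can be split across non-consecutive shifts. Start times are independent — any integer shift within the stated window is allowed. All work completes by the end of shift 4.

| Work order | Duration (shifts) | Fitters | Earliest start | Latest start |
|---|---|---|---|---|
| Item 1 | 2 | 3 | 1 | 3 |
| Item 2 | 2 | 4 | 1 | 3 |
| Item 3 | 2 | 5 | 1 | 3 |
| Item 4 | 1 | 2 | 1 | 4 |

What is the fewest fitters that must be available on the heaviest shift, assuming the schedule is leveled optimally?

7

Early-start (Item 1@1, Item 2@1, Item 3@1, Item 4@1) gives peak 14: s1:14  s2:12  s3:0  s4:0.
Shift Item 3→3, Item 4→3.
Schedule Item 1@1, Item 2@1, Item 3@3, Item 4@3: s1:7  s2:7  s3:7  s4:5 — peak 7.
Total fitter-shifts = 26 over 4 shifts ⇒ peak ≥ ⌈26/4⌉ = 7, so 7 is optimal.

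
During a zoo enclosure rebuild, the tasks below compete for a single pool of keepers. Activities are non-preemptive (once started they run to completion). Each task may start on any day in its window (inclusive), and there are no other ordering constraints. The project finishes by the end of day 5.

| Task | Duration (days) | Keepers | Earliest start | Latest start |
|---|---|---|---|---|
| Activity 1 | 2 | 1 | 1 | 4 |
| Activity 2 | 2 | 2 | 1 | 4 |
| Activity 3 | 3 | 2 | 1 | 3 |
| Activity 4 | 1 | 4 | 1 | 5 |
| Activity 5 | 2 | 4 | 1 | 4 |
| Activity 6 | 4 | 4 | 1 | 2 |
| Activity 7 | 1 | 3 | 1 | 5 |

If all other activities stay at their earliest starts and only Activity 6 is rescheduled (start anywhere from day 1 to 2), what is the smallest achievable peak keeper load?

Activity 6@1: d1:20  d2:13  d3:6  d4:4  d5:0 → peak 20
Activity 6@2: d1:16  d2:13  d3:6  d4:4  d5:4 → peak 16
Best is Activity 6@2, peak 16.

16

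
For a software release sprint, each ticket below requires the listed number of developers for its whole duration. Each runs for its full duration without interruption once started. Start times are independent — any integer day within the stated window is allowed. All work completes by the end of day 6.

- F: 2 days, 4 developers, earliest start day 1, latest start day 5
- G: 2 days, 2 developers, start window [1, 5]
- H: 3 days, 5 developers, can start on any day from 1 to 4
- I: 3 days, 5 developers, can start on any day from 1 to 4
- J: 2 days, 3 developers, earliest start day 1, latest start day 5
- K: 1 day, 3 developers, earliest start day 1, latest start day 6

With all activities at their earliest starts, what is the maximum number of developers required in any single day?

22

Early-start schedule: F@1, G@1, H@1, I@1, J@1, K@1.
Load per day: day 1: 22, day 2: 19, day 3: 10, day 4: 0, day 5: 0, day 6: 0.
Peak is 22.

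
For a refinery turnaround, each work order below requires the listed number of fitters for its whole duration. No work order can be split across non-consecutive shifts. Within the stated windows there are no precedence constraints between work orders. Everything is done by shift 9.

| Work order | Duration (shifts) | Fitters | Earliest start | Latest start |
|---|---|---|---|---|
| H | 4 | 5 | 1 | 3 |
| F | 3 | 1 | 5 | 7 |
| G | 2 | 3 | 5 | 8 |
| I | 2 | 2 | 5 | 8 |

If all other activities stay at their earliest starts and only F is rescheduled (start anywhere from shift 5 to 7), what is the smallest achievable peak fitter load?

F@5: s1:5  s2:5  s3:5  s4:5  s5:6  s6:6  s7:1  s8:0  s9:0 → peak 6
F@6: s1:5  s2:5  s3:5  s4:5  s5:5  s6:6  s7:1  s8:1  s9:0 → peak 6
F@7: s1:5  s2:5  s3:5  s4:5  s5:5  s6:5  s7:1  s8:1  s9:1 → peak 5
Best is F@7, peak 5.

5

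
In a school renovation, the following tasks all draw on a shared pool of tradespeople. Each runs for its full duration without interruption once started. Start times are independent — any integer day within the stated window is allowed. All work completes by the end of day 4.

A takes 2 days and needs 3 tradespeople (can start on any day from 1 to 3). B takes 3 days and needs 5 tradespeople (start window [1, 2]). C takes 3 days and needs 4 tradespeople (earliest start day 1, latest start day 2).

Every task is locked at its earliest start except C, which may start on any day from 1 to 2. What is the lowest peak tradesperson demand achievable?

12

C@1: d1:12  d2:12  d3:9  d4:0 → peak 12
C@2: d1:8  d2:12  d3:9  d4:4 → peak 12
Best is C@1, peak 12.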